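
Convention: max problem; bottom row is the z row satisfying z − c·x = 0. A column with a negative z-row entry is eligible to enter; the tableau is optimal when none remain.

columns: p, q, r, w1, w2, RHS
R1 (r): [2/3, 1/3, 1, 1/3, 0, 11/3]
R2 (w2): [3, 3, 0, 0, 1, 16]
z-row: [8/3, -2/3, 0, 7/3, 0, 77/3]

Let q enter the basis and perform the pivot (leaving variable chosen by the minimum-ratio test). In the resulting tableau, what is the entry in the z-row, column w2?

2/9

Ratio test on column q — row 1: (11/3)/(1/3) = 11; row 2: 16/3 = 16/3. Minimum is 16/3 at row 2 (w2 leaves); pivot element 3.
Divide row 2 by 3; eliminate column q from the other rows.
z-row update in column w2: 0 − (-2/3)·(1/3) = 2/9.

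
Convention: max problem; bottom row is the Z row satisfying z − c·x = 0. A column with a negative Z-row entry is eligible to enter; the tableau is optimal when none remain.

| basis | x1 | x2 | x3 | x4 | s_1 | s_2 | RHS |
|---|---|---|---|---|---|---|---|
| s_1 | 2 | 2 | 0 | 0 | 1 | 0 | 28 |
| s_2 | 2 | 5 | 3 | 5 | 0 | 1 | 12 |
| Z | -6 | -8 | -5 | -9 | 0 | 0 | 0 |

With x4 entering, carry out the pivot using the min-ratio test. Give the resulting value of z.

108/5

Ratio test on column x4 — row 1: entry 0 ≤ 0; row 2: 12/5 = 12/5. Minimum is 12/5 at row 2 (s_2 leaves); pivot element 5.
Pivot on row 2; the Z-row RHS becomes 0 − (-9)·(12/5) = 108/5.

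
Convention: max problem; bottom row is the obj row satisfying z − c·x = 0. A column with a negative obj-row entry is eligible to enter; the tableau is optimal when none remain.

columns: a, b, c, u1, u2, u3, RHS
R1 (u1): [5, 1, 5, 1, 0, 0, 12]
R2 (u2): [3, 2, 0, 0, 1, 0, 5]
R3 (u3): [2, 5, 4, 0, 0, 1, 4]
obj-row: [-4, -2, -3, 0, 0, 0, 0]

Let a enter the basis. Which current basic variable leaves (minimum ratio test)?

u2

Column a entries and ratios — u1: 12/5 = 12/5; u2: 5/3 = 5/3; u3: 4/2 = 2.
Smallest ratio is 5/3 in the row of u2, so u2 leaves.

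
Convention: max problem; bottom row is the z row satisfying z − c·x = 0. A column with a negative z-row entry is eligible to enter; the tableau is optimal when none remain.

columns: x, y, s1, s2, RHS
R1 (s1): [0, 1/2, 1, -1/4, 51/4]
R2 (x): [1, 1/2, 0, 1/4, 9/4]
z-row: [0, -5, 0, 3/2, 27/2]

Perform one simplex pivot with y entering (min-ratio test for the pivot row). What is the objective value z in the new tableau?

Ratio test on column y — row 1: (51/4)/(1/2) = 51/2; row 2: (9/4)/(1/2) = 9/2. Minimum is 9/2 at row 2 (x leaves); pivot element 1/2.
Pivot on row 2; the z-row RHS becomes 27/2 − (-5)·(9/2) = 36.

36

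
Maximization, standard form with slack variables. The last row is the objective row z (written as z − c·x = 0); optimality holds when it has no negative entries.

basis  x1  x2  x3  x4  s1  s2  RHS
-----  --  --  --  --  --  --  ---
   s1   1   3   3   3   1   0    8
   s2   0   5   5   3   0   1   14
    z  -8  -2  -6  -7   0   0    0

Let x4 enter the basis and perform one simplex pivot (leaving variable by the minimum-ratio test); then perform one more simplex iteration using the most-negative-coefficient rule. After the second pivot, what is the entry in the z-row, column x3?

Ratio test on column x4 — row 1: 8/3 = 8/3; row 2: 14/3 = 14/3. Minimum is 8/3 at row 1 (s1 leaves); pivot element 3.
Divide row 1 by 3; eliminate column x4 from the other rows.
Second iteration: most negative z-row entry is -17/3 in column x1, so x1 enters.
Ratio test on column x1 — row 1: (8/3)/(1/3) = 8; row 2: entry -1 ≤ 0. Minimum is 8 at row 1 (x4 leaves); pivot element 1/3.
Divide row 1 by 1/3; eliminate column x1 from the other rows.
After both pivots, the entry at the z-row, column x3 is 18.

18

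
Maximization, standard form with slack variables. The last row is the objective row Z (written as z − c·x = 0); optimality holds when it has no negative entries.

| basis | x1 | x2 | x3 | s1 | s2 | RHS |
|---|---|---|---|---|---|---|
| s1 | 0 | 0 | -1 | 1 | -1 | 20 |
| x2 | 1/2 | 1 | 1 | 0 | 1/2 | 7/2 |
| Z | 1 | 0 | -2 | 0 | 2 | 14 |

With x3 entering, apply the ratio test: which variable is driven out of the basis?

Column x3 entries and ratios — s1: -1 ≤ 0, skip; x2: (7/2)/1 = 7/2.
Smallest ratio is 7/2 in the row of x2, so x2 leaves.

x2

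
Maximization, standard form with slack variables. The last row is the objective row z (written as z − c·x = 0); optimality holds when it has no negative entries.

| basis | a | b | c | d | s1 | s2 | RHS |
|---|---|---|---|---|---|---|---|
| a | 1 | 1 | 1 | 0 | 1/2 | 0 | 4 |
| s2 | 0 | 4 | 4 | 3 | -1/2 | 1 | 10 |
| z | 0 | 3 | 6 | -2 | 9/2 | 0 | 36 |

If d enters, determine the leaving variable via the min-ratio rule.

Column d entries and ratios — a: 0 ≤ 0, skip; s2: 10/3 = 10/3.
Smallest ratio is 10/3 in the row of s2, so s2 leaves.

s2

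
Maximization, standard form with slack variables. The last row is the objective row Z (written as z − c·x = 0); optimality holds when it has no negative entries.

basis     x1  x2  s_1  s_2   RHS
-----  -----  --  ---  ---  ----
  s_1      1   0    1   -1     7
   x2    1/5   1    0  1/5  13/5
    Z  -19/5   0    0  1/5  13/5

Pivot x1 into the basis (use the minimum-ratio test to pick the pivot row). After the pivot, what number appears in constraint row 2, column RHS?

6/5

Ratio test on column x1 — row 1: 7/1 = 7; row 2: (13/5)/(1/5) = 13. Minimum is 7 at row 1 (s_1 leaves); pivot element 1.
Divide row 1 by 1; eliminate column x1 from the other rows.
Row 2 update in column RHS: 13/5 − (1/5)·7 = 6/5.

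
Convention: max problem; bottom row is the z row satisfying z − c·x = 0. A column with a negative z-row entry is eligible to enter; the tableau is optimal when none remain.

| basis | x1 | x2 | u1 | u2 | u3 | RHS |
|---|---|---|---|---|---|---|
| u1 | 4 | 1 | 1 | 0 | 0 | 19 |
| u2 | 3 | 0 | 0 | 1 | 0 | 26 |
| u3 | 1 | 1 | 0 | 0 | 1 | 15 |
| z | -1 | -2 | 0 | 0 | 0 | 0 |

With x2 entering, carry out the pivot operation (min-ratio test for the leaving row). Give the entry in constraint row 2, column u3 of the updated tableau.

Ratio test on column x2 — row 1: 19/1 = 19; row 2: entry 0 ≤ 0; row 3: 15/1 = 15. Minimum is 15 at row 3 (u3 leaves); pivot element 1.
Divide row 3 by 1; eliminate column x2 from the other rows.
Row 2 update in column u3: 0 − 0·1 = 0.

0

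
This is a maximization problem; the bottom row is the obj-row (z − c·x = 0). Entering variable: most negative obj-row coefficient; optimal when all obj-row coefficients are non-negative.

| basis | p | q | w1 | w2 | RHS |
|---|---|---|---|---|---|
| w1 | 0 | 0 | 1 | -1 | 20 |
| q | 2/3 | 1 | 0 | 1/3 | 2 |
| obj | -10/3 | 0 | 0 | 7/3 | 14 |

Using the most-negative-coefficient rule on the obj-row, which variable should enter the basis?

p

Negative obj-row entries: p: -10/3.
The most negative is -10/3 in column p, so p enters.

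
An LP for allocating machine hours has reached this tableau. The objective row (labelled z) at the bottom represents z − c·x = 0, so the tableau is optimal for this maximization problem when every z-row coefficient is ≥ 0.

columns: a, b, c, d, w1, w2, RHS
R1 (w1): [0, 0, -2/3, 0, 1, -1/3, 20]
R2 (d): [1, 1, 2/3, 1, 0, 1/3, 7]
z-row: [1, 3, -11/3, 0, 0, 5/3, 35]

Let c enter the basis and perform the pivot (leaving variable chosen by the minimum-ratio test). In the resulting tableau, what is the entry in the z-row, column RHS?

Ratio test on column c — row 1: entry -2/3 ≤ 0; row 2: 7/(2/3) = 21/2. Minimum is 21/2 at row 2 (d leaves); pivot element 2/3.
Divide row 2 by 2/3; eliminate column c from the other rows.
z-row update in column RHS: 35 − (-11/3)·(21/2) = 147/2.

147/2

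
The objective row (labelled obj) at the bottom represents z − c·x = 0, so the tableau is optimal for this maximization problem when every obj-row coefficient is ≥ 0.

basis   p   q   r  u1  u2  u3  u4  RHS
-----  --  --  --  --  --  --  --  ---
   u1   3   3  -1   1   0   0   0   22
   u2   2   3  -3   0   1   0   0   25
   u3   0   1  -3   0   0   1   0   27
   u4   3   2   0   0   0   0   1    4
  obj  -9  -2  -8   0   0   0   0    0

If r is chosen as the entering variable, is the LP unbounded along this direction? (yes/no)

Every constraint-row entry in column r is ≤ 0, so increasing r is unbounded.

yes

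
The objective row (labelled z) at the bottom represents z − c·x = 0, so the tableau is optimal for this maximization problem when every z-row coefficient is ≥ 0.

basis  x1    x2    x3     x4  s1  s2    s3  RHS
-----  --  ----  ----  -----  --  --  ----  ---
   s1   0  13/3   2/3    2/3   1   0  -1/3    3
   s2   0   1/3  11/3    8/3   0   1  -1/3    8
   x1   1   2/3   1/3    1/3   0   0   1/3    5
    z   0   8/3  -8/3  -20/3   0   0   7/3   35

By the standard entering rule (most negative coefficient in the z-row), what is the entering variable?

Negative z-row entries: x3: -8/3, x4: -20/3.
The most negative is -20/3 in column x4, so x4 enters.

x4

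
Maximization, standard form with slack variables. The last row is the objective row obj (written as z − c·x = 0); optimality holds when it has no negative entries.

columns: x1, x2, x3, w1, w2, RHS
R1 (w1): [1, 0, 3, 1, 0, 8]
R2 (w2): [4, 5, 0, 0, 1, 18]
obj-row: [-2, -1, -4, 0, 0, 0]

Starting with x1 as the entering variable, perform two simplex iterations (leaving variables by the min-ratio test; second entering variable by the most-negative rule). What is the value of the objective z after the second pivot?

Ratio test on column x1 — row 1: 8/1 = 8; row 2: 18/4 = 9/2. Minimum is 9/2 at row 2 (w2 leaves); pivot element 4.
Pivot on row 2; the obj-row RHS becomes 0 − (-2)·(9/2) = 9.
Next entering variable (most negative obj-row entry -4): x3.
Ratio test on column x3 — row 1: (7/2)/3 = 7/6; row 2: entry 0 ≤ 0. Minimum is 7/6 at row 1 (w1 leaves); pivot element 3.
After the second pivot the obj-row RHS is 9 − (-4)·(7/6) = 41/3.

41/3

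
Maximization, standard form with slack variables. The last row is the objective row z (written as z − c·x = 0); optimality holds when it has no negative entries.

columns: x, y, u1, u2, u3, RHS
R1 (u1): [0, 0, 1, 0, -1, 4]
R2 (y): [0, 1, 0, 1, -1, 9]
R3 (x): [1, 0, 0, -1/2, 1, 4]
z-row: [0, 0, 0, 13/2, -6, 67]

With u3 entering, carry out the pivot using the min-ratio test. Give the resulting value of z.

Ratio test on column u3 — row 1: entry -1 ≤ 0; row 2: entry -1 ≤ 0; row 3: 4/1 = 4. Minimum is 4 at row 3 (x leaves); pivot element 1.
Pivot on row 3; the z-row RHS becomes 67 − (-6)·4 = 91.

91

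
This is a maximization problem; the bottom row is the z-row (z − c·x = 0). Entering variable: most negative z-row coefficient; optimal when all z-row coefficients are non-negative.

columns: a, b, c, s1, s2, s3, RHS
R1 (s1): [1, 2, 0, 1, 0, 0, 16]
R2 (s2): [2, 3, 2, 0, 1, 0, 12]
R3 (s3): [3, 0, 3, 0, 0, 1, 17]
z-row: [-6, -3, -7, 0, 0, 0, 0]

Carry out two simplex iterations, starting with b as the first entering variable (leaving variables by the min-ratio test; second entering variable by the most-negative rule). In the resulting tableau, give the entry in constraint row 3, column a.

1

Ratio test on column b — row 1: 16/2 = 8; row 2: 12/3 = 4; row 3: entry 0 ≤ 0. Minimum is 4 at row 2 (s2 leaves); pivot element 3.
Divide row 2 by 3; eliminate column b from the other rows.
Second iteration: most negative z-row entry is -5 in column c, so c enters.
Ratio test on column c — row 1: entry -4/3 ≤ 0; row 2: 4/(2/3) = 6; row 3: 17/3 = 17/3. Minimum is 17/3 at row 3 (s3 leaves); pivot element 3.
Divide row 3 by 3; eliminate column c from the other rows.
After both pivots, the entry at constraint row 3, column a is 1.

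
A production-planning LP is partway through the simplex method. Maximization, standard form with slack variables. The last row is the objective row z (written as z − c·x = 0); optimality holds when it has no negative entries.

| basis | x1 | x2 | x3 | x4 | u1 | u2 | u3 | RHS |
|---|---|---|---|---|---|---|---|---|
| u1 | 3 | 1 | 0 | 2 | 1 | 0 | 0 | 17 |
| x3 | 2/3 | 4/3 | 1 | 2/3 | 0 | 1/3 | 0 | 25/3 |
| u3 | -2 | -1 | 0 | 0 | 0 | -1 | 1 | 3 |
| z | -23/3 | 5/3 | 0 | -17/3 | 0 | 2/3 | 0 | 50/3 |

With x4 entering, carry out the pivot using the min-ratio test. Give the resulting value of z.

Ratio test on column x4 — row 1: 17/2 = 17/2; row 2: (25/3)/(2/3) = 25/2; row 3: entry 0 ≤ 0. Minimum is 17/2 at row 1 (u1 leaves); pivot element 2.
Pivot on row 1; the z-row RHS becomes 50/3 − (-17/3)·(17/2) = 389/6.

389/6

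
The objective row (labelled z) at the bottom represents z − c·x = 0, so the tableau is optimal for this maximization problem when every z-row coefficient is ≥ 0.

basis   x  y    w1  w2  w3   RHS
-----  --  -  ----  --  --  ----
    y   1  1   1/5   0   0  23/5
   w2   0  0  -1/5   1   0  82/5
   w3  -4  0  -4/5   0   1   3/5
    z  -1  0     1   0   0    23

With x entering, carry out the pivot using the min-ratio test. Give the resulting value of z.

138/5

Ratio test on column x — row 1: (23/5)/1 = 23/5; row 2: entry 0 ≤ 0; row 3: entry -4 ≤ 0. Minimum is 23/5 at row 1 (y leaves); pivot element 1.
Pivot on row 1; the z-row RHS becomes 23 − (-1)·(23/5) = 138/5.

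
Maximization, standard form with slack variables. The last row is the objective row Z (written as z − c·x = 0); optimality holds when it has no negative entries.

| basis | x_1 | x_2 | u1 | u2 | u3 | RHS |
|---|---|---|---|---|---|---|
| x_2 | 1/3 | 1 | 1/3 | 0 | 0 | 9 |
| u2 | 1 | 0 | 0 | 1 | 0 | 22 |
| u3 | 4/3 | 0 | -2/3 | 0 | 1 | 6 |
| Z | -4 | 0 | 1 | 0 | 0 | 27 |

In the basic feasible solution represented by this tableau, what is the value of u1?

0

u1 is not in the basis, so in the current basic feasible solution u1 = 0.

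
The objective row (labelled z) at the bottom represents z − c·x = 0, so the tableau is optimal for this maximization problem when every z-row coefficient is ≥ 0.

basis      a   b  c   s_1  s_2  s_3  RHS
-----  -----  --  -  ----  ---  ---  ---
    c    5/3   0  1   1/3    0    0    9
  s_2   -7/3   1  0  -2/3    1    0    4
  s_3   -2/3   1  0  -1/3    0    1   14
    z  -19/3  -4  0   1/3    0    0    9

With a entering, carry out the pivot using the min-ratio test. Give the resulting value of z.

Ratio test on column a — row 1: 9/(5/3) = 27/5; row 2: entry -7/3 ≤ 0; row 3: entry -2/3 ≤ 0. Minimum is 27/5 at row 1 (c leaves); pivot element 5/3.
Pivot on row 1; the z-row RHS becomes 9 − (-19/3)·(27/5) = 216/5.

216/5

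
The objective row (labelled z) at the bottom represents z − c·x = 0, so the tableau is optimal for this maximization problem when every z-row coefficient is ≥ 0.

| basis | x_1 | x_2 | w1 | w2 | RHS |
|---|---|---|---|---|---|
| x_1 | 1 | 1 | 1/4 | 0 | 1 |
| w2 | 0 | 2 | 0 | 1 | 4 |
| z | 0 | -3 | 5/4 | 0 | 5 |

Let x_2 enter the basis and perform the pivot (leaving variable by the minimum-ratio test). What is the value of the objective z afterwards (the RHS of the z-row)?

Ratio test on column x_2 — row 1: 1/1 = 1; row 2: 4/2 = 2. Minimum is 1 at row 1 (x_1 leaves); pivot element 1.
Pivot on row 1; the z-row RHS becomes 5 − (-3)·1 = 8.

8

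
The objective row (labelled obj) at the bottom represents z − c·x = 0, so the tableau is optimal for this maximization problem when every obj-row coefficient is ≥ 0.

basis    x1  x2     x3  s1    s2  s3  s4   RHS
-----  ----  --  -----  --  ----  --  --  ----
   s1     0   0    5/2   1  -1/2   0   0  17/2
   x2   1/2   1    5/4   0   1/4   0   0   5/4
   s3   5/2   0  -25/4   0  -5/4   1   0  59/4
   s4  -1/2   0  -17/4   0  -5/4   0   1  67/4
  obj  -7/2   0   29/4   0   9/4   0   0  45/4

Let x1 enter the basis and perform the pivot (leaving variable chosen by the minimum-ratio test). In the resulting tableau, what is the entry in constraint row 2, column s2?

Ratio test on column x1 — row 1: entry 0 ≤ 0; row 2: (5/4)/(1/2) = 5/2; row 3: (59/4)/(5/2) = 59/10; row 4: entry -1/2 ≤ 0. Minimum is 5/2 at row 2 (x2 leaves); pivot element 1/2.
Divide row 2 by 1/2; eliminate column x1 from the other rows.
In the new row 2, the s2 entry is the old entry divided by the pivot: (1/4)/(1/2) = 1/2.

1/2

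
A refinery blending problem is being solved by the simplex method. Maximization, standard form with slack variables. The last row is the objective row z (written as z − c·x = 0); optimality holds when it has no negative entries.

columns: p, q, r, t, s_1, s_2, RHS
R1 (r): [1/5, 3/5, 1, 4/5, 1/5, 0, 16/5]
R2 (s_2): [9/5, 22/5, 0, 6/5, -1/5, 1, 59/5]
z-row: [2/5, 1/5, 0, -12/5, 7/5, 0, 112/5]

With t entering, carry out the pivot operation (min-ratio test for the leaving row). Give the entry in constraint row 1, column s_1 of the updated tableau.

Ratio test on column t — row 1: (16/5)/(4/5) = 4; row 2: (59/5)/(6/5) = 59/6. Minimum is 4 at row 1 (r leaves); pivot element 4/5.
Divide row 1 by 4/5; eliminate column t from the other rows.
In the new row 1, the s_1 entry is the old entry divided by the pivot: (1/5)/(4/5) = 1/4.

1/4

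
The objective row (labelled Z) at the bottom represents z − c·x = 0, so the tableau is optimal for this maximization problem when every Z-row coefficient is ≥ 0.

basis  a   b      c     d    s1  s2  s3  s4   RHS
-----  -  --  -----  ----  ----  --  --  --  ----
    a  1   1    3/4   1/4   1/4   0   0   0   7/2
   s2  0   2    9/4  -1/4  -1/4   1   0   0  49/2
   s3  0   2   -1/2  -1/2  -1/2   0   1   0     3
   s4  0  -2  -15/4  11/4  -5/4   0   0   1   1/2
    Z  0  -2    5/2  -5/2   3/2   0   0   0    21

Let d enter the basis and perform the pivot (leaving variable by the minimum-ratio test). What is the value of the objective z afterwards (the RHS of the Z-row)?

Ratio test on column d — row 1: (7/2)/(1/4) = 14; row 2: entry -1/4 ≤ 0; row 3: entry -1/2 ≤ 0; row 4: (1/2)/(11/4) = 2/11. Minimum is 2/11 at row 4 (s4 leaves); pivot element 11/4.
Pivot on row 4; the Z-row RHS becomes 21 − (-5/2)·(2/11) = 236/11.

236/11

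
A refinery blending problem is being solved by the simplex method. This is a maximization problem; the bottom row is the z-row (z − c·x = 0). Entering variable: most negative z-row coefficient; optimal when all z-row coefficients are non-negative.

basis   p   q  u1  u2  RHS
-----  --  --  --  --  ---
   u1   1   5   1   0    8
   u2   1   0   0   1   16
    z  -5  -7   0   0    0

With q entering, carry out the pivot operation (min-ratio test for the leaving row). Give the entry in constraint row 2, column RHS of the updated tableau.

Ratio test on column q — row 1: 8/5 = 8/5; row 2: entry 0 ≤ 0. Minimum is 8/5 at row 1 (u1 leaves); pivot element 5.
Divide row 1 by 5; eliminate column q from the other rows.
Row 2 update in column RHS: 16 − 0·(8/5) = 16.

16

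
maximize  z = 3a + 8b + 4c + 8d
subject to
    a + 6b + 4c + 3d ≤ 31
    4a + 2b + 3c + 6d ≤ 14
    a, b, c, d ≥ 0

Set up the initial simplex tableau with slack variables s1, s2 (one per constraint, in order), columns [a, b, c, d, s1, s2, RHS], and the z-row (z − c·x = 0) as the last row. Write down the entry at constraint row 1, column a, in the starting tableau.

1

Constraint 1 has coefficient 1 on a.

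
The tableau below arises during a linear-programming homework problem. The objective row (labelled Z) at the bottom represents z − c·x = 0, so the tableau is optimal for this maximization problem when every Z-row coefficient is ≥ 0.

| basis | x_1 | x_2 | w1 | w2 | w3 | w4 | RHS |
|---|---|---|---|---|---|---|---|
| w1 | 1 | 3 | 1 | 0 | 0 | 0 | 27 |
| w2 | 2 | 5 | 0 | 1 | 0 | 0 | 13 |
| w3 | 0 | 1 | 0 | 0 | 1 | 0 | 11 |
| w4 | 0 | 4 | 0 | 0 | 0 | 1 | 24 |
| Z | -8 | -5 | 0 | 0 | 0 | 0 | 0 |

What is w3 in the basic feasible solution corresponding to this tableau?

w3 is basic (row 3); its value is the RHS of that row, 11.

11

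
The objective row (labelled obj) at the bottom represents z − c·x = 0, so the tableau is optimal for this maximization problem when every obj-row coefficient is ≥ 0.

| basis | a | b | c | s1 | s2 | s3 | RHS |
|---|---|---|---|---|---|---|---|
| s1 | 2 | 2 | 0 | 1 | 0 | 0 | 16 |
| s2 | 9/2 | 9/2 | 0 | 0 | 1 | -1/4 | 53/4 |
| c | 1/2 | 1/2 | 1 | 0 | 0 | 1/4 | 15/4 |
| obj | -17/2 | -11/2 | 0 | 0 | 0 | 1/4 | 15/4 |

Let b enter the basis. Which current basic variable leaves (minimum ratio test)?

Column b entries and ratios — s1: 16/2 = 8; s2: (53/4)/(9/2) = 53/18; c: (15/4)/(1/2) = 15/2.
Smallest ratio is 53/18 in the row of s2, so s2 leaves.

s2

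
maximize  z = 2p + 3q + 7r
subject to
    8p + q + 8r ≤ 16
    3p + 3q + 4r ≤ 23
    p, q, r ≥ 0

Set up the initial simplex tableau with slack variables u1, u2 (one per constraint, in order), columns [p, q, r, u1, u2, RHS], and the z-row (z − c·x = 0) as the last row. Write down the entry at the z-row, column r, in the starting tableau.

The z-row carries the negated objective coefficients: the r entry is -7.

-7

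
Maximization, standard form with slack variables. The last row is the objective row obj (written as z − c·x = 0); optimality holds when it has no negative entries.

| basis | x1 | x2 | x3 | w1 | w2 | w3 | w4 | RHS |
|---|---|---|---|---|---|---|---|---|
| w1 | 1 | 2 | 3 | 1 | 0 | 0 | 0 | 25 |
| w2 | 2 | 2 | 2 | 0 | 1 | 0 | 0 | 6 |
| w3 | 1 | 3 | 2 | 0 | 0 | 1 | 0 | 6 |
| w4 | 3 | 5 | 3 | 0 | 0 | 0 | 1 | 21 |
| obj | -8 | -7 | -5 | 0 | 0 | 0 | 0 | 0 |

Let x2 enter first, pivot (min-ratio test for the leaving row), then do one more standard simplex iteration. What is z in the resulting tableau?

45/2

Ratio test on column x2 — row 1: 25/2 = 25/2; row 2: 6/2 = 3; row 3: 6/3 = 2; row 4: 21/5 = 21/5. Minimum is 2 at row 3 (w3 leaves); pivot element 3.
Pivot on row 3; the obj-row RHS becomes 0 − (-7)·2 = 14.
Next entering variable (most negative obj-row entry -17/3): x1.
Ratio test on column x1 — row 1: 21/(1/3) = 63; row 2: 2/(4/3) = 3/2; row 3: 2/(1/3) = 6; row 4: 11/(4/3) = 33/4. Minimum is 3/2 at row 2 (w2 leaves); pivot element 4/3.
After the second pivot the obj-row RHS is 14 − (-17/3)·(3/2) = 45/2.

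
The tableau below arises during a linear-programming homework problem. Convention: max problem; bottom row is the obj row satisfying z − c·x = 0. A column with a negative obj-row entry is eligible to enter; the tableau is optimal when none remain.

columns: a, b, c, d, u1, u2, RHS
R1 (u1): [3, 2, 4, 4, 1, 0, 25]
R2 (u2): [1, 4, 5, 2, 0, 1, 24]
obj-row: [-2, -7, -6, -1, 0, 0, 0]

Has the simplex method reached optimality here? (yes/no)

The obj-row has a negative entry -7 in column b, so it is not optimal.

no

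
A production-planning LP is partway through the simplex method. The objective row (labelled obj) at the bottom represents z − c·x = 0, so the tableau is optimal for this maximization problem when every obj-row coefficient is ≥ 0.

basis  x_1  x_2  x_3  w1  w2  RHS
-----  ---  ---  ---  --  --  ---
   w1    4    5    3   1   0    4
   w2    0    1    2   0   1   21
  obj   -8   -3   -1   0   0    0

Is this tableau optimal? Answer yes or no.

no

The obj-row has a negative entry -8 in column x_1, so it is not optimal.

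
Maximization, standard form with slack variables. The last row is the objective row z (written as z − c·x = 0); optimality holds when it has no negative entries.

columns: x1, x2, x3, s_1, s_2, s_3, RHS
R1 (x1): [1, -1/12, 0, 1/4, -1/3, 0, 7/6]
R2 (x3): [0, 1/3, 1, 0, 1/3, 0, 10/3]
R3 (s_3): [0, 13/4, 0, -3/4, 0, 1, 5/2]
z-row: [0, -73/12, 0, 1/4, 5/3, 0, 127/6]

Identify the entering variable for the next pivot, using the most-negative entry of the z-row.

Negative z-row entries: x2: -73/12.
The most negative is -73/12 in column x2, so x2 enters.

x2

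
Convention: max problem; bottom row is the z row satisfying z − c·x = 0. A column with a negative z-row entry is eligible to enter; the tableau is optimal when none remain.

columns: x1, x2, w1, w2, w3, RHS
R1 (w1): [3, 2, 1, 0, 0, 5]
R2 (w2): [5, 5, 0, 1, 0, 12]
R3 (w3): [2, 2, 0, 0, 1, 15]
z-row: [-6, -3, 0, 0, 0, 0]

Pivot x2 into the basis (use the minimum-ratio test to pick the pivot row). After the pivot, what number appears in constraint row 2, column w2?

Ratio test on column x2 — row 1: 5/2 = 5/2; row 2: 12/5 = 12/5; row 3: 15/2 = 15/2. Minimum is 12/5 at row 2 (w2 leaves); pivot element 5.
Divide row 2 by 5; eliminate column x2 from the other rows.
In the new row 2, the w2 entry is the old entry divided by the pivot: 1/5 = 1/5.

1/5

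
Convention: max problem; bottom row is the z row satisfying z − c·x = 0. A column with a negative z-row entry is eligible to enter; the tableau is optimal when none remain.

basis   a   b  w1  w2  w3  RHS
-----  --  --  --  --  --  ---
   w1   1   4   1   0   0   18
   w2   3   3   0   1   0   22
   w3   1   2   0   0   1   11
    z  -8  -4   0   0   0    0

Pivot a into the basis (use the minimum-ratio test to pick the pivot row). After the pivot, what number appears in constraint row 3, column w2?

Ratio test on column a — row 1: 18/1 = 18; row 2: 22/3 = 22/3; row 3: 11/1 = 11. Minimum is 22/3 at row 2 (w2 leaves); pivot element 3.
Divide row 2 by 3; eliminate column a from the other rows.
Row 3 update in column w2: 0 − 1·(1/3) = -1/3.

-1/3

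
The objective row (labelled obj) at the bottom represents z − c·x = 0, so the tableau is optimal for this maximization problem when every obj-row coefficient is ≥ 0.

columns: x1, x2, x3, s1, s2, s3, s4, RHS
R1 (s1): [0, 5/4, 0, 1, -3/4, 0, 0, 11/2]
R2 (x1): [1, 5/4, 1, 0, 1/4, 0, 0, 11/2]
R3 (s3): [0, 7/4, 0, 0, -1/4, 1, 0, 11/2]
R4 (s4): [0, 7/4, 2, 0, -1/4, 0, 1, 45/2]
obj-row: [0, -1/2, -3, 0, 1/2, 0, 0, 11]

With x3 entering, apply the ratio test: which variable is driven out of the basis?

Column x3 entries and ratios — s1: 0 ≤ 0, skip; x1: (11/2)/1 = 11/2; s3: 0 ≤ 0, skip; s4: (45/2)/2 = 45/4.
Smallest ratio is 11/2 in the row of x1, so x1 leaves.

x1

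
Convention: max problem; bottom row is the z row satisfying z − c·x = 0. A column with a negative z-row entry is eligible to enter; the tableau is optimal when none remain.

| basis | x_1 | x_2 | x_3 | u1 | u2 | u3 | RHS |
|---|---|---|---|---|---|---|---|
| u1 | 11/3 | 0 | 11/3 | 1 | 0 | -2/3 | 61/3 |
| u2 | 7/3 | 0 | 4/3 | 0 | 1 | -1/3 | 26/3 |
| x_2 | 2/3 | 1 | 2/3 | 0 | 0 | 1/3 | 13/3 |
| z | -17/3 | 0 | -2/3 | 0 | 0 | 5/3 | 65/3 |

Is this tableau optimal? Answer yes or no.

The z-row has a negative entry -17/3 in column x_1, so it is not optimal.

no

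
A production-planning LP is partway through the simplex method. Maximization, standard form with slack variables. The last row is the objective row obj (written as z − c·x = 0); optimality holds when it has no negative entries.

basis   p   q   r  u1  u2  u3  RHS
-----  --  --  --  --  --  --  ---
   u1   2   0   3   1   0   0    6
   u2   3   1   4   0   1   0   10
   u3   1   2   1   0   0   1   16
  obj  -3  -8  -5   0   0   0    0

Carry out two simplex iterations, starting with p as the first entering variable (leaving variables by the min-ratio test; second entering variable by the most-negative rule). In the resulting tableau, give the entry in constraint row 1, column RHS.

3

Ratio test on column p — row 1: 6/2 = 3; row 2: 10/3 = 10/3; row 3: 16/1 = 16. Minimum is 3 at row 1 (u1 leaves); pivot element 2.
Divide row 1 by 2; eliminate column p from the other rows.
Second iteration: most negative obj-row entry is -8 in column q, so q enters.
Ratio test on column q — row 1: entry 0 ≤ 0; row 2: 1/1 = 1; row 3: 13/2 = 13/2. Minimum is 1 at row 2 (u2 leaves); pivot element 1.
Divide row 2 by 1; eliminate column q from the other rows.
After both pivots, the entry at constraint row 1, column RHS is 3.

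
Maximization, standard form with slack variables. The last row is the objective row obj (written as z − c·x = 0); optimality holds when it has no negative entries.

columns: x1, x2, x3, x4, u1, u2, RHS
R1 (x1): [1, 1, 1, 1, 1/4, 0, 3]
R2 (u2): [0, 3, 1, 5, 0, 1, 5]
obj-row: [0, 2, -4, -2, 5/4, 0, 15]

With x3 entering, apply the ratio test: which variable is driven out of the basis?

Column x3 entries and ratios — x1: 3/1 = 3; u2: 5/1 = 5.
Smallest ratio is 3 in the row of x1, so x1 leaves.

x1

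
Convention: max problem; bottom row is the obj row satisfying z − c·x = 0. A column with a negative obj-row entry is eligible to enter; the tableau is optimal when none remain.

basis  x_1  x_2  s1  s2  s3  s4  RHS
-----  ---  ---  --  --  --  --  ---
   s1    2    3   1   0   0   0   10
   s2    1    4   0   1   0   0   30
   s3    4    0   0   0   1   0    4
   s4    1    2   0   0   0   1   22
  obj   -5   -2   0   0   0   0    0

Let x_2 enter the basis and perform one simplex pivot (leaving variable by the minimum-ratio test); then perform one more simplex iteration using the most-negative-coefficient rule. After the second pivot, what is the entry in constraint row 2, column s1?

Ratio test on column x_2 — row 1: 10/3 = 10/3; row 2: 30/4 = 15/2; row 3: entry 0 ≤ 0; row 4: 22/2 = 11. Minimum is 10/3 at row 1 (s1 leaves); pivot element 3.
Divide row 1 by 3; eliminate column x_2 from the other rows.
Second iteration: most negative obj-row entry is -11/3 in column x_1, so x_1 enters.
Ratio test on column x_1 — row 1: (10/3)/(2/3) = 5; row 2: entry -5/3 ≤ 0; row 3: 4/4 = 1; row 4: entry -1/3 ≤ 0. Minimum is 1 at row 3 (s3 leaves); pivot element 4.
Divide row 3 by 4; eliminate column x_1 from the other rows.
After both pivots, the entry at constraint row 2, column s1 is -4/3.

-4/3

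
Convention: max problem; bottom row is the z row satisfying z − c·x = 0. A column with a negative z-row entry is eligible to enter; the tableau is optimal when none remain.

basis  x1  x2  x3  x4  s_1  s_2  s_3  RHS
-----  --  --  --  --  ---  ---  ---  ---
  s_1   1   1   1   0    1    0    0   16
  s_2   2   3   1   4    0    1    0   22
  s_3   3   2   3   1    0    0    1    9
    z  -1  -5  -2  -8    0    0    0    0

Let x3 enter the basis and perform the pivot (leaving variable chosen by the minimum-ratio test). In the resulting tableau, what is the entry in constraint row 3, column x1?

1

Ratio test on column x3 — row 1: 16/1 = 16; row 2: 22/1 = 22; row 3: 9/3 = 3. Minimum is 3 at row 3 (s_3 leaves); pivot element 3.
Divide row 3 by 3; eliminate column x3 from the other rows.
In the new row 3, the x1 entry is the old entry divided by the pivot: 3/3 = 1.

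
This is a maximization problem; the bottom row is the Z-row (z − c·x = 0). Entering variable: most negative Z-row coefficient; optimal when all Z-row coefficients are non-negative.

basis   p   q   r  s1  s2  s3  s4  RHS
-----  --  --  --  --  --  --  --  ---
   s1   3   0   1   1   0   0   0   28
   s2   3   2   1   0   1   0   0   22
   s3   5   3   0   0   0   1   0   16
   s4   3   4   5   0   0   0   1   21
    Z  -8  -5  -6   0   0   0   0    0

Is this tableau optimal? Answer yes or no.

no

The Z-row has a negative entry -8 in column p, so it is not optimal.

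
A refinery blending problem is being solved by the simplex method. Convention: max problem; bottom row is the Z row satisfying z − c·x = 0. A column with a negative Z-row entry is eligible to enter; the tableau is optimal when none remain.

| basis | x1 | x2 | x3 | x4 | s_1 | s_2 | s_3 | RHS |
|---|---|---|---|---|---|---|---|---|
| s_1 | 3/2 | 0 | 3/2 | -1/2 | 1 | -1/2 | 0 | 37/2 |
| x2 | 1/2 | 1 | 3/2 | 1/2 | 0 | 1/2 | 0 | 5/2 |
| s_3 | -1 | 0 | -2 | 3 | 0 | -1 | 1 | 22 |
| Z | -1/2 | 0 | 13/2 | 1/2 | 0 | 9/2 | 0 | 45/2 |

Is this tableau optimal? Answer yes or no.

The Z-row has a negative entry -1/2 in column x1, so it is not optimal.

no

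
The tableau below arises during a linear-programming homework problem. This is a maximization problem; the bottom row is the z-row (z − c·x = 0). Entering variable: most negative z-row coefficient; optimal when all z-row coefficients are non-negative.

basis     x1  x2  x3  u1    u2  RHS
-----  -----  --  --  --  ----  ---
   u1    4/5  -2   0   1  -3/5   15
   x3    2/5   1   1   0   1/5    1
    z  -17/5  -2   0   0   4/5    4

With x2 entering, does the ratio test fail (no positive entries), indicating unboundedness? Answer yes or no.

Column x2 has positive entries in row(s) 2, so the ratio test bounds it — not unbounded.

no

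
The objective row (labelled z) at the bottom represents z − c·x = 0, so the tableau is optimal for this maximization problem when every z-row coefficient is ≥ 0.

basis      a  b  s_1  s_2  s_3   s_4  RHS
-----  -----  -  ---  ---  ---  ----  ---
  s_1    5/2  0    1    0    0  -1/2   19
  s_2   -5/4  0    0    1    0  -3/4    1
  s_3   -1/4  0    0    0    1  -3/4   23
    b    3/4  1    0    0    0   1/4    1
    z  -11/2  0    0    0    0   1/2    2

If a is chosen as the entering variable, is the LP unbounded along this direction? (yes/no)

Column a has positive entries in row(s) 1, 4, so the ratio test bounds it — not unbounded.

no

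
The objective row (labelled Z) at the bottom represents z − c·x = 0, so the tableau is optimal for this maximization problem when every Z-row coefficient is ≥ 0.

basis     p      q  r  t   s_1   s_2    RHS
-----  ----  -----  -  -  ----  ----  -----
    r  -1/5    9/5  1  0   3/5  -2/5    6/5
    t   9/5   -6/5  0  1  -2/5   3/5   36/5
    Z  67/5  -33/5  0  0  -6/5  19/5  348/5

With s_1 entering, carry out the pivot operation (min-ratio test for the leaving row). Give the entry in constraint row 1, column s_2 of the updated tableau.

-2/3

Ratio test on column s_1 — row 1: (6/5)/(3/5) = 2; row 2: entry -2/5 ≤ 0. Minimum is 2 at row 1 (r leaves); pivot element 3/5.
Divide row 1 by 3/5; eliminate column s_1 from the other rows.
In the new row 1, the s_2 entry is the old entry divided by the pivot: (-2/5)/(3/5) = -2/3.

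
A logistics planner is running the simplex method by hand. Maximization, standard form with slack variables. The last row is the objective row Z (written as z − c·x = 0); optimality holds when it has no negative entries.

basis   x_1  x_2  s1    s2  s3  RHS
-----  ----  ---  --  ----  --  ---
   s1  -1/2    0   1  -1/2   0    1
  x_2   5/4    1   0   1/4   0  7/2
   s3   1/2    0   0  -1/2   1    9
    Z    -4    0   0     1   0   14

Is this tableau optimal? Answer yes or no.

no

The Z-row has a negative entry -4 in column x_1, so it is not optimal.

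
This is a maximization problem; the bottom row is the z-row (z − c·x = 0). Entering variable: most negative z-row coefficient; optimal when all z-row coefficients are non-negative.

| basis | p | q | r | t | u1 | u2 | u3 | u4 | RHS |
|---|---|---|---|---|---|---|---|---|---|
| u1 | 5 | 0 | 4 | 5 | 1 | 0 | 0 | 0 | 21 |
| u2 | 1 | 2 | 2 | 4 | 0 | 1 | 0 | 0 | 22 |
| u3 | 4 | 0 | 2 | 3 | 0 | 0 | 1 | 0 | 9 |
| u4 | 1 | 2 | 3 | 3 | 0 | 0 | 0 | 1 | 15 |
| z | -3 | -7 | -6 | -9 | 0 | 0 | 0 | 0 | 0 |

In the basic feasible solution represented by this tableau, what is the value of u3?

u3 is basic (row 3); its value is the RHS of that row, 9.

9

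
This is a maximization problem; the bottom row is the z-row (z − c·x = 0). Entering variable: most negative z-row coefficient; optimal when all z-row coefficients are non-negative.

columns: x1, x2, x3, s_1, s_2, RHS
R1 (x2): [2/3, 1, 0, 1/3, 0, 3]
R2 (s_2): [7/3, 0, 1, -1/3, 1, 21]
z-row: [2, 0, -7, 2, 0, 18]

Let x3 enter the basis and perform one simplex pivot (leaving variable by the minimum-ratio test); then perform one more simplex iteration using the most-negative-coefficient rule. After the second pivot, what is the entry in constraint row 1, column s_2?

Ratio test on column x3 — row 1: entry 0 ≤ 0; row 2: 21/1 = 21. Minimum is 21 at row 2 (s_2 leaves); pivot element 1.
Divide row 2 by 1; eliminate column x3 from the other rows.
Second iteration: most negative z-row entry is -1/3 in column s_1, so s_1 enters.
Ratio test on column s_1 — row 1: 3/(1/3) = 9; row 2: entry -1/3 ≤ 0. Minimum is 9 at row 1 (x2 leaves); pivot element 1/3.
Divide row 1 by 1/3; eliminate column s_1 from the other rows.
After both pivots, the entry at constraint row 1, column s_2 is 0.

0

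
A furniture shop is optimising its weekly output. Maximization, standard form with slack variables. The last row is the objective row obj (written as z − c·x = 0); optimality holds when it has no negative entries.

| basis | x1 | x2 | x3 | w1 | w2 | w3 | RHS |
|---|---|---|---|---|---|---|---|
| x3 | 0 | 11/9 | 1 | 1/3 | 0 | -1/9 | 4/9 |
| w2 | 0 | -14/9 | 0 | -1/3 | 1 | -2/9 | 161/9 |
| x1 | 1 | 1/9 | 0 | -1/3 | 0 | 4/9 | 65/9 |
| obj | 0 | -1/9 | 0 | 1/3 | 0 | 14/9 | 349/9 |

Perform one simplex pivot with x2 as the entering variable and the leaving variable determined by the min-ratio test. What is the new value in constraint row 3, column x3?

Ratio test on column x2 — row 1: (4/9)/(11/9) = 4/11; row 2: entry -14/9 ≤ 0; row 3: (65/9)/(1/9) = 65. Minimum is 4/11 at row 1 (x3 leaves); pivot element 11/9.
Divide row 1 by 11/9; eliminate column x2 from the other rows.
Row 3 update in column x3: 0 − (1/9)·(9/11) = -1/11.

-1/11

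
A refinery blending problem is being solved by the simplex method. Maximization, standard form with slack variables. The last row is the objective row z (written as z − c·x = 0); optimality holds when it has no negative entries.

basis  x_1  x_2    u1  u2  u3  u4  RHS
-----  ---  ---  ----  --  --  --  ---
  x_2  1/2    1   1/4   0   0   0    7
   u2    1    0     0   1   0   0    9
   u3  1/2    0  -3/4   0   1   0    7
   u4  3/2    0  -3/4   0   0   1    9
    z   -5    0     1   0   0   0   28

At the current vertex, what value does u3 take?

7

u3 is basic (row 3); its value is the RHS of that row, 7.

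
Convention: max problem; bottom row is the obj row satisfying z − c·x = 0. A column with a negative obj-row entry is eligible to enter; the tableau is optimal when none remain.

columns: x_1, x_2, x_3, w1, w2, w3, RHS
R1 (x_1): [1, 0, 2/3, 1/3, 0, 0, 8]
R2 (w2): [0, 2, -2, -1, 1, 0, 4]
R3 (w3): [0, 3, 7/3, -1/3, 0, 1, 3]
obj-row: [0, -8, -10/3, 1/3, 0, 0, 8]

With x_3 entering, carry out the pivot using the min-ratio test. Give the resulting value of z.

86/7

Ratio test on column x_3 — row 1: 8/(2/3) = 12; row 2: entry -2 ≤ 0; row 3: 3/(7/3) = 9/7. Minimum is 9/7 at row 3 (w3 leaves); pivot element 7/3.
Pivot on row 3; the obj-row RHS becomes 8 − (-10/3)·(9/7) = 86/7.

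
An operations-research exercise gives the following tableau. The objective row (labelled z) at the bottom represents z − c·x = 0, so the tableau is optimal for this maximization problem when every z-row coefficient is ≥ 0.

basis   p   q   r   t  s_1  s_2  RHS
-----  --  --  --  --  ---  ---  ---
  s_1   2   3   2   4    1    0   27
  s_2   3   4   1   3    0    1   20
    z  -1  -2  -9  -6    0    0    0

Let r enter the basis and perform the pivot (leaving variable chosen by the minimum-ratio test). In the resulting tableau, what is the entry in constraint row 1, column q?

3/2

Ratio test on column r — row 1: 27/2 = 27/2; row 2: 20/1 = 20. Minimum is 27/2 at row 1 (s_1 leaves); pivot element 2.
Divide row 1 by 2; eliminate column r from the other rows.
In the new row 1, the q entry is the old entry divided by the pivot: 3/2 = 3/2.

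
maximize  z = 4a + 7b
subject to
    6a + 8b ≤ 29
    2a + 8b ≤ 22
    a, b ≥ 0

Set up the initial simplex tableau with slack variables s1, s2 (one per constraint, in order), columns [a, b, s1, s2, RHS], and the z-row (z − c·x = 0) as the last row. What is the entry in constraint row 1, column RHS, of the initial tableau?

29

The RHS of constraint 1 is b_1 = 29.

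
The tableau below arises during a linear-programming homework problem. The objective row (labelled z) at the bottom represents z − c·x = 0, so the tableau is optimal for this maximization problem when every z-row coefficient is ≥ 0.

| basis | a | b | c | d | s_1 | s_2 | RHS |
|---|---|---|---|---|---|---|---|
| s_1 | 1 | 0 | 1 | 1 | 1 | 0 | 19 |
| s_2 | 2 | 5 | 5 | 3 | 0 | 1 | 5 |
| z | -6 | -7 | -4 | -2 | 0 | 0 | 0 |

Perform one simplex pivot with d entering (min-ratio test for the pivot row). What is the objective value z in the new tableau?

10/3

Ratio test on column d — row 1: 19/1 = 19; row 2: 5/3 = 5/3. Minimum is 5/3 at row 2 (s_2 leaves); pivot element 3.
Pivot on row 2; the z-row RHS becomes 0 − (-2)·(5/3) = 10/3.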